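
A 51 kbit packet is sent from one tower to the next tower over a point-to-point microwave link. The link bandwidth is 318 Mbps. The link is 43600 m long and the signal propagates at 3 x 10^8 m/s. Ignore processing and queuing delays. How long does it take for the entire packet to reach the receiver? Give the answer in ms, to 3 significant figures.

L = 51000 bits.
Transmission delay = L/R = 51000 / 318000000 = 0.160377 ms.
Propagation delay = d/s = 43600 m / 300000000 m/s = 0.145333 ms.
Total = 0.306 ms.

0.306 ms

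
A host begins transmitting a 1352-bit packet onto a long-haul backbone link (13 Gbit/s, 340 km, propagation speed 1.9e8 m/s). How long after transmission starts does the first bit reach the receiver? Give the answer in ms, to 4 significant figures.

1.789 ms

First bit experiences only propagation delay: d/s = 340000/190000000 = 1.789 ms.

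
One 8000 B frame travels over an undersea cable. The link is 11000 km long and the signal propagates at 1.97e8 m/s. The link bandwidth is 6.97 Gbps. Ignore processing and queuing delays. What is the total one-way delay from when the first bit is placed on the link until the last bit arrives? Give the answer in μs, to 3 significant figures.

55800 μs

L = 8000 × 8 = 64000 bits.
Transmission delay = L/R = 64000 / 6970000000 = 9.18221 μs.
Propagation delay = d/s = 11000000 m / 197000000 m/s = 55837.6 μs.
Total = 55800 μs.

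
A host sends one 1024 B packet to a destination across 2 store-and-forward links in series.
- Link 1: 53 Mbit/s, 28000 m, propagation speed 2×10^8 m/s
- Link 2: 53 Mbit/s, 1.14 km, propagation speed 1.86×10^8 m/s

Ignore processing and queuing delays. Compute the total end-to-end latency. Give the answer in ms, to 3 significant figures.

L = 1024 × 8 = 8192 bits.
Transmission delay per hop = L/R = 8192/53000000 = 0.154566 ms; 2 hops → 0.309132 ms.
Propagation delays (d/s per hop): 0.14, 0.00612903 ms; sum = 0.146129 ms.
End-to-end = 0.455 ms.

0.455 ms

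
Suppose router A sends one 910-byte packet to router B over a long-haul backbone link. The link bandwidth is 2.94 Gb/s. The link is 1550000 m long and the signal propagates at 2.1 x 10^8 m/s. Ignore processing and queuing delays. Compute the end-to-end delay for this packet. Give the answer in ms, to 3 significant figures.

7.38 ms

L = 910 × 8 = 7280 bits.
Transmission delay = L/R = 7280 / 2940000000 = 0.00247619 ms.
Propagation delay = d/s = 1550000 m / 210000000 m/s = 7.38095 ms.
Total = 7.38 ms.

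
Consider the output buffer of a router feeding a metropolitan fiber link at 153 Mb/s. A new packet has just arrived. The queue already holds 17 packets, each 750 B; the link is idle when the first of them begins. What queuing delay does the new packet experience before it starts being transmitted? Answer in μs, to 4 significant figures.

666.7 μs

Each queued packet: L/R = 6000/153000000 = 39.2157 μs.
17 queued → 666.667 μs.
Queuing delay = 666.7 μs.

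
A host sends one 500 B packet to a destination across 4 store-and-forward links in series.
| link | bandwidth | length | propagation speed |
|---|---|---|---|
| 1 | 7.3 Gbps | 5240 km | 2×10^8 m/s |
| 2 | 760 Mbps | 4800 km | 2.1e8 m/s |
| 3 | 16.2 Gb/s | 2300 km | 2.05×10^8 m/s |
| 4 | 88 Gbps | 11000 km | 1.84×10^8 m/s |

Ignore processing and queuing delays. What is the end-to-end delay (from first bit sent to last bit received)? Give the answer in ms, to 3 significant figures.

L = 500 × 8 = 4000 bits.
Transmission delays (L/R per hop): 0.000547945, 0.00526316, 0.000246914, 4.54545e-05 ms; sum = 0.00610347 ms.
Propagation delays (d/s per hop): 26.2, 22.8571, 11.2195, 59.7826 ms; sum = 120.059 ms.
End-to-end = 120 ms.

120 ms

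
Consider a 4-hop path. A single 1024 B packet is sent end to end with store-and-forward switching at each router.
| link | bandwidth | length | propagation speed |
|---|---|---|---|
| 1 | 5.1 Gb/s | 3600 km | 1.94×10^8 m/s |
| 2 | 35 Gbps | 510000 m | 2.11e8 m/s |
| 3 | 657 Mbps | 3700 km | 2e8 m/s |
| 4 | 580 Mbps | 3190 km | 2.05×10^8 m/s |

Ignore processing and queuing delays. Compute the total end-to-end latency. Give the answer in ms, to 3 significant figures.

55.1 ms

L = 1024 × 8 = 8192 bits.
Transmission delays (L/R per hop): 0.00160627, 0.000234057, 0.0124688, 0.0141241 ms; sum = 0.0284333 ms.
Propagation delays (d/s per hop): 18.5567, 2.41706, 18.5, 15.561 ms; sum = 55.0347 ms.
End-to-end = 55.1 ms.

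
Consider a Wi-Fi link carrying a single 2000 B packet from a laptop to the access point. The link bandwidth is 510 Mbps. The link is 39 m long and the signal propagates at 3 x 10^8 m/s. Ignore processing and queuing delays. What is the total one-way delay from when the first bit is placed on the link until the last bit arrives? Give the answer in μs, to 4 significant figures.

L = 2000 × 8 = 16000 bits.
Transmission delay = L/R = 16000 / 510000000 = 31.3725 μs.
Propagation delay = d/s = 39 m / 300000000 m/s = 0.13 μs.
Total = 31.50 μs.

31.50 μs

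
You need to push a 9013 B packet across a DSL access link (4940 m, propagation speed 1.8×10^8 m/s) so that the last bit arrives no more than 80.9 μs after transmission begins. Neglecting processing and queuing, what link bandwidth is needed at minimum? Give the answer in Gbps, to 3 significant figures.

L = 72104 bits.
Propagation delay = 4940 / 180000000 = 27.4444 μs.
Transmission budget = 80.9 − 27.4444 = 53.4556 μs.
R ≥ L / t_tx = 72104 bits / 5.34556e-05 s = 1.35 Gbps.

1.35 Gbps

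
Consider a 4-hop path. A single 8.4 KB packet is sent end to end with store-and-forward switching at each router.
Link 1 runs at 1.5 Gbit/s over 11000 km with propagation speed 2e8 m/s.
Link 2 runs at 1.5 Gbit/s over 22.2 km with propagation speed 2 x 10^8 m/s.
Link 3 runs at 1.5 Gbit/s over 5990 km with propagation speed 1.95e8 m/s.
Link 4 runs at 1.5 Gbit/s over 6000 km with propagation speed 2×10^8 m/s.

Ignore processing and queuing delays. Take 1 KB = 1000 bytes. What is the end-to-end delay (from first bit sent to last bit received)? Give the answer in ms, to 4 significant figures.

116.0 ms

L = 67200 bits.
Transmission delay per hop = L/R = 67200/1500000000 = 0.0448 ms; 4 hops → 0.1792 ms.
Propagation delays (d/s per hop): 55, 0.111, 30.7179, 30 ms; sum = 115.829 ms.
End-to-end = 116.0 ms.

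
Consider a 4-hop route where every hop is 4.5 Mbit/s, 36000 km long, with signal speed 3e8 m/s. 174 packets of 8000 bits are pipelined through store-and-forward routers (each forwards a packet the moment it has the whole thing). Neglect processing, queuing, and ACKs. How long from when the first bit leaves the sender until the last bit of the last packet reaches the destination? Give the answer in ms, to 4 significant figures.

794.7 ms

Per-hop transmission t_tx = L/R = 8000/4500000 = 1.77778 ms.
Per-hop propagation t_prop = 36000000/300000000 = 120 ms.
Pipeline fill: first packet needs 4·t_tx to clear all hops; remaining 173 packets each add one t_tx.
Total = (4+174-1)·t_tx + 4·t_prop = 177·1.77778 + 4·120 = 794.7 ms.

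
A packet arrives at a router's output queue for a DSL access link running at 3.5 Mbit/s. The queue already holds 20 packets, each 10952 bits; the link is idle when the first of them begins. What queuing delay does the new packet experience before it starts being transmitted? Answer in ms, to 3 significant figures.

Each queued packet: L/R = 10952/3500000 = 3.12914 ms.
20 queued → 62.5829 ms.
Queuing delay = 62.6 ms.

62.6 ms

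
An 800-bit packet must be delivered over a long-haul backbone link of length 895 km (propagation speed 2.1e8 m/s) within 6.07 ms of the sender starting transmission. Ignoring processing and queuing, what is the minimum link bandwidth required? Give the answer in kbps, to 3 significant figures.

442 kbps

Propagation delay = 895000 / 210000000 = 4.2619 ms.
Transmission budget = 6.07 − 4.2619 = 1.8081 ms.
R ≥ L / t_tx = 800 bits / 0.0018081 s = 442 kbps.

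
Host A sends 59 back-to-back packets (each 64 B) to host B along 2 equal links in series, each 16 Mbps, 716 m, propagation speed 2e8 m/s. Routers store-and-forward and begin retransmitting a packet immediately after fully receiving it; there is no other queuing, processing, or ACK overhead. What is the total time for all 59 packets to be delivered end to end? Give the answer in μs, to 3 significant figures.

Per-hop transmission t_tx = L/R = 512/16000000 = 32 μs.
Per-hop propagation t_prop = 716/200000000 = 3.58 μs.
Pipeline fill: first packet needs 2·t_tx to clear all hops; remaining 58 packets each add one t_tx.
Total = (2+59-1)·t_tx + 2·t_prop = 60·32 + 2·3.58 = 1930 μs.

1930 μs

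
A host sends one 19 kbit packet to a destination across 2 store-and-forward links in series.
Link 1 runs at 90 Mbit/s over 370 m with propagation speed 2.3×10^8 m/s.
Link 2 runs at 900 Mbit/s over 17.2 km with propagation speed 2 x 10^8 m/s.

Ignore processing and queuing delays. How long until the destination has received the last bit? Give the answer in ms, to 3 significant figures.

0.320 ms

L = 19000 bits.
Transmission delays (L/R per hop): 0.211111, 0.0211111 ms; sum = 0.232222 ms.
Propagation delays (d/s per hop): 0.0016087, 0.086 ms; sum = 0.0876087 ms.
End-to-end = 0.320 ms.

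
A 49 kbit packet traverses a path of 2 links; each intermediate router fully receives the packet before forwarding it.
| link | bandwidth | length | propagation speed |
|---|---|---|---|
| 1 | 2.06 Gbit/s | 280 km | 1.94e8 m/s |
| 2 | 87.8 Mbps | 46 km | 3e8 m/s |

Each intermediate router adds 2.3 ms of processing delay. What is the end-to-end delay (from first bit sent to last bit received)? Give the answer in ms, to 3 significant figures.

L = 49000 bits.
Transmission delays (L/R per hop): 0.0237864, 0.558087 ms; sum = 0.581873 ms.
Propagation delays (d/s per hop): 1.4433, 0.153333 ms; sum = 1.59663 ms.
Processing at 1 router(s): 1 × 2.3 ms = 2.3 ms.
End-to-end = 4.48 ms.

4.48 ms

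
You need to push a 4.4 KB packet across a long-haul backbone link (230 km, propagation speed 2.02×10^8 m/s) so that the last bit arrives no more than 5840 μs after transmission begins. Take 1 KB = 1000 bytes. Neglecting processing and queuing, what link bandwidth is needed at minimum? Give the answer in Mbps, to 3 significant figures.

L = 35200 bits.
Propagation delay = 230000 / 202000000 = 1138.61 μs.
Transmission budget = 5840 − 1138.61 = 4701.39 μs.
R ≥ L / t_tx = 35200 bits / 0.00470139 s = 7.49 Mbps.

7.49 Mbps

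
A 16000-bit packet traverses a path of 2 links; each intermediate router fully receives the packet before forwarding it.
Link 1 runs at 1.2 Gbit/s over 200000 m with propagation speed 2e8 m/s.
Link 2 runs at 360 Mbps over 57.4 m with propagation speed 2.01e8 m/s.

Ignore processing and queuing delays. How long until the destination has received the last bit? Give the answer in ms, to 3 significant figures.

1.06 ms

Transmission delays (L/R per hop): 0.0133333, 0.0444444 ms; sum = 0.0577778 ms.
Propagation delays (d/s per hop): 1, 0.000285572 ms; sum = 1.00029 ms.
End-to-end = 1.06 ms.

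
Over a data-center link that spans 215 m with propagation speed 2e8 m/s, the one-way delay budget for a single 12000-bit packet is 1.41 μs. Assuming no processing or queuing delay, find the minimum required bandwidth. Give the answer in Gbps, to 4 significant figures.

35.82 Gbps

Propagation delay = 215 / 200000000 = 1.075 μs.
Transmission budget = 1.41 − 1.075 = 0.335 μs.
R ≥ L / t_tx = 12000 bits / 3.35e-07 s = 35.82 Gbps.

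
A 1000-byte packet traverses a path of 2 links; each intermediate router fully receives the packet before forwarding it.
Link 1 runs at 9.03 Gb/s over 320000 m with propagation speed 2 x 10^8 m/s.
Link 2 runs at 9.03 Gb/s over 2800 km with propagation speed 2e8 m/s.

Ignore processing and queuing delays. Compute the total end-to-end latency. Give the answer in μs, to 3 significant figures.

15600 μs

L = 1000 × 8 = 8000 bits.
Transmission delay per hop = L/R = 8000/9030000000 = 0.885936 μs; 2 hops → 1.77187 μs.
Propagation delays (d/s per hop): 1600, 14000 μs; sum = 15600 μs.
End-to-end = 15600 μs.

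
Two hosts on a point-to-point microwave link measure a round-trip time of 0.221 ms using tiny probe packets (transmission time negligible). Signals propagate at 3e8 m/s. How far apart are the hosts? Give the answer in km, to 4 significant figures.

33.15 km

One-way propagation = RTT/2 = 0.1105 ms.
d = s × t = 300000000 × 0.0001105 = 33.15 km.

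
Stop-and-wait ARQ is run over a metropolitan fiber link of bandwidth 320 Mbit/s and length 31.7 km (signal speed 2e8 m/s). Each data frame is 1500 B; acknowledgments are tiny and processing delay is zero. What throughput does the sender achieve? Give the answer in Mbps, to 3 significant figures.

33.9 Mbps

t_tx = L/R = 12000/320000000 = 3.75e-05 s.
t_prop = 31700/200000000 = 0.0001585 s; RTT = 0.000317 s.
Cycle = t_tx + RTT = 0.0003545 s.
Throughput = L / cycle = 12000 / 0.0003545 = 33.9 Mbps.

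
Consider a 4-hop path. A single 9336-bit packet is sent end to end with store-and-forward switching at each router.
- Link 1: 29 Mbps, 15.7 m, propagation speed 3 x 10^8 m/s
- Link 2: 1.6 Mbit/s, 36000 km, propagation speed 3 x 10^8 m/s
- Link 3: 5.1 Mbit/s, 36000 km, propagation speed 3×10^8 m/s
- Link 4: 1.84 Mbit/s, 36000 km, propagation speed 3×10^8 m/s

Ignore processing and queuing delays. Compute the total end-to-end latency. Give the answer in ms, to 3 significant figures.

373 ms

Transmission delays (L/R per hop): 0.321931, 5.835, 1.83059, 5.07391 ms; sum = 13.0614 ms.
Propagation delays (d/s per hop): 5.23333e-05, 120, 120, 120 ms; sum = 360 ms.
End-to-end = 373 ms.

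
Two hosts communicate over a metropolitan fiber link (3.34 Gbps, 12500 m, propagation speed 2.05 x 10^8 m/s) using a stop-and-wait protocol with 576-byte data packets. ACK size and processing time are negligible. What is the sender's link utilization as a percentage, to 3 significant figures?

t_tx = L/R = 4608/3340000000 = 1.37964e-06 s.
t_prop = 12500/2.05e+08 = 6.09756e-05 s; RTT = 0.000121951 s.
Cycle = t_tx + RTT = 0.000123331 s.
Utilization = t_tx / cycle = 1.37964e-06/0.000123331 = 1.12 %.

1.12 %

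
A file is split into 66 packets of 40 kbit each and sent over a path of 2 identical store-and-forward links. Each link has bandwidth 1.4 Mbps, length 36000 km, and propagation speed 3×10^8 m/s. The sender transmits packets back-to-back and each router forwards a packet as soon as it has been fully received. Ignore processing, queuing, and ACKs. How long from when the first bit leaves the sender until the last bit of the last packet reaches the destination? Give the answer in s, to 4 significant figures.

2.154 s

Per-hop transmission t_tx = L/R = 40000/1400000 = 0.0285714 s.
Per-hop propagation t_prop = 36000000/300000000 = 0.12 s.
Pipeline fill: first packet needs 2·t_tx to clear all hops; remaining 65 packets each add one t_tx.
Total = (2+66-1)·t_tx + 2·t_prop = 67·0.0285714 + 2·0.12 = 2.154 s.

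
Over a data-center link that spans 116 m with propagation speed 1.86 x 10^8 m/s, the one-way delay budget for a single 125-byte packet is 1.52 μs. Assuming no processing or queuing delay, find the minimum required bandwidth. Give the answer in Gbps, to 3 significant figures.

L = 1000 bits.
Propagation delay = 116 / 186000000 = 0.623656 μs.
Transmission budget = 1.52 − 0.623656 = 0.896344 μs.
R ≥ L / t_tx = 1000 bits / 8.96344e-07 s = 1.12 Gbps.

1.12 Gbps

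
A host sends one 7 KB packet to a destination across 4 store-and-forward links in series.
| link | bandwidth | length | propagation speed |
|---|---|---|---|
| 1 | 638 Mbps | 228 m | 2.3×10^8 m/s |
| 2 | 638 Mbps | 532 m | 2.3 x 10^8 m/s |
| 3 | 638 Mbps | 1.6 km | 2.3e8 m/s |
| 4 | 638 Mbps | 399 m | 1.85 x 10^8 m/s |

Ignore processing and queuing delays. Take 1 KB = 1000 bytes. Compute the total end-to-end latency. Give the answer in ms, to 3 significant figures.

L = 56000 bits.
Transmission delay per hop = L/R = 56000/638000000 = 0.0877743 ms; 4 hops → 0.351097 ms.
Propagation delays (d/s per hop): 0.000991304, 0.00231304, 0.00695652, 0.00215676 ms; sum = 0.0124176 ms.
End-to-end = 0.364 ms.

0.364 ms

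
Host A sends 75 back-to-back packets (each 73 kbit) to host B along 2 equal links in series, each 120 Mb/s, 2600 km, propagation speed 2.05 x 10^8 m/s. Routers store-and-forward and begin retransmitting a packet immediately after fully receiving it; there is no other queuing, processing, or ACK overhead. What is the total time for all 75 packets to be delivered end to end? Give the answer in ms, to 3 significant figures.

Per-hop transmission t_tx = L/R = 73000/120000000 = 0.608333 ms.
Per-hop propagation t_prop = 2600000/2.05e+08 = 12.6829 ms.
Pipeline fill: first packet needs 2·t_tx to clear all hops; remaining 74 packets each add one t_tx.
Total = (2+75-1)·t_tx + 2·t_prop = 76·0.608333 + 2·12.6829 = 71.6 ms.

71.6 ms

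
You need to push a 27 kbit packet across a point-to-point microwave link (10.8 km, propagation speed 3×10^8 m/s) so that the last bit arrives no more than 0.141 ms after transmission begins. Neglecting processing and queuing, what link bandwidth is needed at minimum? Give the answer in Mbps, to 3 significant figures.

Propagation delay = 10800 / 300000000 = 0.036 ms.
Transmission budget = 0.141 − 0.036 = 0.105 ms.
R ≥ L / t_tx = 27000 bits / 0.000105 s = 257 Mbps.

257 Mbps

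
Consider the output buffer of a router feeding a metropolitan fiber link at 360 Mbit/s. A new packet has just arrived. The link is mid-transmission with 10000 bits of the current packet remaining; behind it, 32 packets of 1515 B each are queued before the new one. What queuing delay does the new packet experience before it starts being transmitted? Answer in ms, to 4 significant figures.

1.105 ms

Each queued packet: L/R = 12120/360000000 = 0.0336667 ms.
32 queued → 1.07733 ms.
Plus remaining 10000 bits of current packet: 0.0277778 ms.
Queuing delay = 1.105 ms.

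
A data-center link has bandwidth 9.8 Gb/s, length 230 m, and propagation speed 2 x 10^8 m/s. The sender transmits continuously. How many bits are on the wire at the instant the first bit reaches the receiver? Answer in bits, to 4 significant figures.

Propagation delay = 230 / 200000000 = 1.15e-06 s.
BDP = R × t_prop = 9800000000 × 1.15e-06 = 11270 bits.

11270 bits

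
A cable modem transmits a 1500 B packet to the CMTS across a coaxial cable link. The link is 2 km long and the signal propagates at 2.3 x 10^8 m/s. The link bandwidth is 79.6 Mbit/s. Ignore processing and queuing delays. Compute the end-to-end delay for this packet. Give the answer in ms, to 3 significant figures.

L = 1500 × 8 = 12000 bits.
Transmission delay = L/R = 12000 / 79600000 = 0.150754 ms.
Propagation delay = d/s = 2000 m / 2.3e+08 m/s = 0.00869565 ms.
Total = 0.159 ms.

0.159 ms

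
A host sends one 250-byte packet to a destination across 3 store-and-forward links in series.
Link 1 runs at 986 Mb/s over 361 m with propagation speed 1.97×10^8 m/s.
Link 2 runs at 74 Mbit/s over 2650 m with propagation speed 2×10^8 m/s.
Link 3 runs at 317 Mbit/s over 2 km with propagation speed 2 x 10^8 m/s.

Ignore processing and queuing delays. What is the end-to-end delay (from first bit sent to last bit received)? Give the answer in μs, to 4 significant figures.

60.45 μs

L = 250 × 8 = 2000 bits.
Transmission delays (L/R per hop): 2.0284, 27.027, 6.30915 μs; sum = 35.3646 μs.
Propagation delays (d/s per hop): 1.83249, 13.25, 10 μs; sum = 25.0825 μs.
End-to-end = 60.45 μs.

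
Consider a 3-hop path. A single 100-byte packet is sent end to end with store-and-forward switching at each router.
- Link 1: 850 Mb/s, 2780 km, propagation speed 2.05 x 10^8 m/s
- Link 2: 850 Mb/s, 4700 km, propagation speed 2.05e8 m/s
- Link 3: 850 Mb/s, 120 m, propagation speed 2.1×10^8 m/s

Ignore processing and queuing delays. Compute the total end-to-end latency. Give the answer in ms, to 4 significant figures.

36.49 ms

L = 100 × 8 = 800 bits.
Transmission delay per hop = L/R = 800/850000000 = 0.000941176 ms; 3 hops → 0.00282353 ms.
Propagation delays (d/s per hop): 13.561, 22.9268, 0.000571429 ms; sum = 36.4884 ms.
End-to-end = 36.49 ms.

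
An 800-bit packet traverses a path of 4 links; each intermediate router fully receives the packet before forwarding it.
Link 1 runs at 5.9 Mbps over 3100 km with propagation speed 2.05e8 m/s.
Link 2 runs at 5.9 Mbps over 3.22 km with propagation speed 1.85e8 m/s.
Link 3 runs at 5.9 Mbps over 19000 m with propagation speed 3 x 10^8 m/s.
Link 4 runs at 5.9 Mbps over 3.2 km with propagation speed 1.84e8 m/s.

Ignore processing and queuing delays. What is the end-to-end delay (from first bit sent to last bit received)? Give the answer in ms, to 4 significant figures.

Transmission delay per hop = L/R = 800/5900000 = 0.135593 ms; 4 hops → 0.542373 ms.
Propagation delays (d/s per hop): 15.122, 0.0174054, 0.0633333, 0.0173913 ms; sum = 15.2201 ms.
End-to-end = 15.76 ms.

15.76 ms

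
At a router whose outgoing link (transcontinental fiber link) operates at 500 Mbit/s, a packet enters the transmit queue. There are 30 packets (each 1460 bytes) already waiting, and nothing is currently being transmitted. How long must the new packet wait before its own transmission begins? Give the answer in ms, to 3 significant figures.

Each queued packet: L/R = 11680/500000000 = 0.02336 ms.
30 queued → 0.7008 ms.
Queuing delay = 0.701 ms.

0.701 ms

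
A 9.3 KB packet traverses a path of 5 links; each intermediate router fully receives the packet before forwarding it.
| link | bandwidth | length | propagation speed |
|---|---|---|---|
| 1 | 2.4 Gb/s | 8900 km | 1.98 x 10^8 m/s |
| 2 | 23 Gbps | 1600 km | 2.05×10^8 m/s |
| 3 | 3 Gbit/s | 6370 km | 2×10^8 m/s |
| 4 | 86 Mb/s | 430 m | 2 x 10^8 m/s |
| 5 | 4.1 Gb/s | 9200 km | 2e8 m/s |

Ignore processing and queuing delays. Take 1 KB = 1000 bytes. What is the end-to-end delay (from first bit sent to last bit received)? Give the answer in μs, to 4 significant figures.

L = 74400 bits.
Transmission delays (L/R per hop): 31, 3.23478, 24.8, 865.116, 18.1463 μs; sum = 942.297 μs.
Propagation delays (d/s per hop): 44949.5, 7804.88, 31850, 2.15, 46000 μs; sum = 130607 μs.
End-to-end = 131500 μs.

131500 μs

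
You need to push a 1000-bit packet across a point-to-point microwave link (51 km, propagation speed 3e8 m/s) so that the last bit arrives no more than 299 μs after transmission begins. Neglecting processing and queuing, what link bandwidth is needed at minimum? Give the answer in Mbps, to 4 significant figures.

7.752 Mbps

Propagation delay = 51000 / 300000000 = 170 μs.
Transmission budget = 299 − 170 = 129 μs.
R ≥ L / t_tx = 1000 bits / 0.000129 s = 7.752 Mbps.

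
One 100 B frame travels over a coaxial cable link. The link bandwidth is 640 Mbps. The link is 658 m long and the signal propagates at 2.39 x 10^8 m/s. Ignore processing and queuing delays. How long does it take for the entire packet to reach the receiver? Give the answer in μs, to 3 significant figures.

L = 100 × 8 = 800 bits.
Transmission delay = L/R = 800 / 640000000 = 1.25 μs.
Propagation delay = d/s = 658 m / 239000000 m/s = 2.75314 μs.
Total = 4.00 μs.

4.00 μs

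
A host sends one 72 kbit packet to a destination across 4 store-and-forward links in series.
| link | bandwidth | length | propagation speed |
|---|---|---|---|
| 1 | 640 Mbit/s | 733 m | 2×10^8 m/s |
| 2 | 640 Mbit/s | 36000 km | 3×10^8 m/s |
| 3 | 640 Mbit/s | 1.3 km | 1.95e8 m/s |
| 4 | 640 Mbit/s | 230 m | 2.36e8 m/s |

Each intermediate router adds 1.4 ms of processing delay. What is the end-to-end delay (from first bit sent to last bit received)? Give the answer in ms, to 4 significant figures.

124.7 ms

L = 72000 bits.
Transmission delay per hop = L/R = 72000/640000000 = 0.1125 ms; 4 hops → 0.45 ms.
Propagation delays (d/s per hop): 0.003665, 120, 0.00666667, 0.000974576 ms; sum = 120.011 ms.
Processing at 3 router(s): 3 × 1.4 ms = 4.2 ms.
End-to-end = 124.7 ms.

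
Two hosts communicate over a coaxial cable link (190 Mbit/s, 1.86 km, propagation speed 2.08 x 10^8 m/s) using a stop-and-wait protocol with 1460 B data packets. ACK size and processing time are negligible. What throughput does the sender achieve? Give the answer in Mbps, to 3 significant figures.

t_tx = L/R = 11680/190000000 = 6.14737e-05 s.
t_prop = 1860/208000000 = 8.94231e-06 s; RTT = 1.78846e-05 s.
Cycle = t_tx + RTT = 7.93583e-05 s.
Throughput = L / cycle = 11680 / 7.93583e-05 = 147 Mbps.

147 Mbps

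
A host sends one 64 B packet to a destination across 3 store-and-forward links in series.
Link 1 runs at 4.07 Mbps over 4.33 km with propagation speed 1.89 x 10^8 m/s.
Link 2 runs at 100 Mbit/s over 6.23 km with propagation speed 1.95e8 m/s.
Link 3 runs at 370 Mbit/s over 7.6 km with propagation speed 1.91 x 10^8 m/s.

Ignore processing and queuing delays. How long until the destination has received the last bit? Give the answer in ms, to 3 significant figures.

L = 64 × 8 = 512 bits.
Transmission delays (L/R per hop): 0.125799, 0.00512, 0.00138378 ms; sum = 0.132302 ms.
Propagation delays (d/s per hop): 0.0229101, 0.0319487, 0.0397906 ms; sum = 0.0946493 ms.
End-to-end = 0.227 ms.

0.227 ms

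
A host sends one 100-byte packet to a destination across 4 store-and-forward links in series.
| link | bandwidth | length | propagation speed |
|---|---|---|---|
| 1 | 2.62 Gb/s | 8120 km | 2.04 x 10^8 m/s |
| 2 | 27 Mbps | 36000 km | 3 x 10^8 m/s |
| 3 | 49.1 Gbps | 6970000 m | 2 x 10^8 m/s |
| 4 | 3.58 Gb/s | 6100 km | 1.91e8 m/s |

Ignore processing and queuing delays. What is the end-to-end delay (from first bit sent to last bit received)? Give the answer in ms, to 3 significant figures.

227 ms

L = 100 × 8 = 800 bits.
Transmission delays (L/R per hop): 0.000305344, 0.0296296, 1.62933e-05, 0.000223464 ms; sum = 0.0301747 ms.
Propagation delays (d/s per hop): 39.8039, 120, 34.85, 31.9372 ms; sum = 226.591 ms.
End-to-end = 227 ms.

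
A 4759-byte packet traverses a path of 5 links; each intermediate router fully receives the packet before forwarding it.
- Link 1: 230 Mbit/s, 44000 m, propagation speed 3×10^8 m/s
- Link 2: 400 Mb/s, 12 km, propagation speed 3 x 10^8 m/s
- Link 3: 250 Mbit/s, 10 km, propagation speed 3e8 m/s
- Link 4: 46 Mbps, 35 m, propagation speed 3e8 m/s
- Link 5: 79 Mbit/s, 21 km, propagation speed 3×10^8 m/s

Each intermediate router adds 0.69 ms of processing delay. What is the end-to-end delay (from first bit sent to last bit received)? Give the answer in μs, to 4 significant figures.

L = 4759 × 8 = 38072 bits.
Transmission delays (L/R per hop): 165.53, 95.18, 152.288, 827.652, 481.924 μs; sum = 1722.57 μs.
Propagation delays (d/s per hop): 146.667, 40, 33.3333, 0.116667, 70 μs; sum = 290.117 μs.
Processing at 4 router(s): 4 × 0.69 ms = 2760 μs.
End-to-end = 4773 μs.

4773 μs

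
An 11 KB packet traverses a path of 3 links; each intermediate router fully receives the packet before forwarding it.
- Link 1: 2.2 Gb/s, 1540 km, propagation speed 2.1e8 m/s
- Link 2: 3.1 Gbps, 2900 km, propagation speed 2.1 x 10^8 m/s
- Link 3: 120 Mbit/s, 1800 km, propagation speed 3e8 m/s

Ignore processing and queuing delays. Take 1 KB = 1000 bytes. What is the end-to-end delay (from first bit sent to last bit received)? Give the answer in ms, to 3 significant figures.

L = 88000 bits.
Transmission delays (L/R per hop): 0.04, 0.0283871, 0.733333 ms; sum = 0.80172 ms.
Propagation delays (d/s per hop): 7.33333, 13.8095, 6 ms; sum = 27.1429 ms.
End-to-end = 27.9 ms.

27.9 ms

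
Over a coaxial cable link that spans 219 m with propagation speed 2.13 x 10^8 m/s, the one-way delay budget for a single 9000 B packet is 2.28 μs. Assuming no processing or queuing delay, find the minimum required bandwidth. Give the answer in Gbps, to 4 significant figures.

57.52 Gbps

L = 72000 bits.
Propagation delay = 219 / 213000000 = 1.02817 μs.
Transmission budget = 2.28 − 1.02817 = 1.25183 μs.
R ≥ L / t_tx = 72000 bits / 1.25183e-06 s = 57.52 Gbps.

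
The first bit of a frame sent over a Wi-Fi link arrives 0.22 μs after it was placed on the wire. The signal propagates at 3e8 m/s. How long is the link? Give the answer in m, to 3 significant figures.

66.0 m

d = s × t_prop = 300000000 × 2.2e-07 = 66.0 m.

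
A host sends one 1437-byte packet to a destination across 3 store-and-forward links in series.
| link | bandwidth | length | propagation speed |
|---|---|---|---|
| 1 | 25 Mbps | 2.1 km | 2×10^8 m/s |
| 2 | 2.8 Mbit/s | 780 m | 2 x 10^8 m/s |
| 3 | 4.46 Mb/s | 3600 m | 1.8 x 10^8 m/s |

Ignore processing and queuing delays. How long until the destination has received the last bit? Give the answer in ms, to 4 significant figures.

7.178 ms

L = 1437 × 8 = 11496 bits.
Transmission delays (L/R per hop): 0.45984, 4.10571, 2.57758 ms; sum = 7.14313 ms.
Propagation delays (d/s per hop): 0.0105, 0.0039, 0.02 ms; sum = 0.0344 ms.
End-to-end = 7.178 ms.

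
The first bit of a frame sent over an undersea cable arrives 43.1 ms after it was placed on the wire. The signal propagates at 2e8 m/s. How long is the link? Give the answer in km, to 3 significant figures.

8620 km

d = s × t_prop = 200000000 × 0.0431 = 8620 km.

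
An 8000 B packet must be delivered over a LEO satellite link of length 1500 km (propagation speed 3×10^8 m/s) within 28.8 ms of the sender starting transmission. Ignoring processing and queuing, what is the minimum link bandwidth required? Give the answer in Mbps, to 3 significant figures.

2.69 Mbps

L = 64000 bits.
Propagation delay = 1500000 / 300000000 = 5 ms.
Transmission budget = 28.8 − 5 = 23.8 ms.
R ≥ L / t_tx = 64000 bits / 0.0238 s = 2.69 Mbps.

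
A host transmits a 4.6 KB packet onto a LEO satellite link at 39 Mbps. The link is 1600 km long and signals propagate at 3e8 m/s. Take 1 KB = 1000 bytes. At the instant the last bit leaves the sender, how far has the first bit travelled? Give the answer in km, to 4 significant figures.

t_tx = L/R = 36800/39000000 = 0.00094359 s.
Distance = s × t_tx = 300000000 × 0.00094359 = 283.1 km.

283.1 km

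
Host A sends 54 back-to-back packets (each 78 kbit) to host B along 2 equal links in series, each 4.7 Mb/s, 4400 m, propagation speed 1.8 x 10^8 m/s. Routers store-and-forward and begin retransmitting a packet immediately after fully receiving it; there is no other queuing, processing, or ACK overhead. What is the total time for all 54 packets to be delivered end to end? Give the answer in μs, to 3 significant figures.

Per-hop transmission t_tx = L/R = 78000/4700000 = 16595.7 μs.
Per-hop propagation t_prop = 4400/180000000 = 24.4444 μs.
Pipeline fill: first packet needs 2·t_tx to clear all hops; remaining 53 packets each add one t_tx.
Total = (2+54-1)·t_tx + 2·t_prop = 55·16595.7 + 2·24.4444 = 913000 μs.

913000 μs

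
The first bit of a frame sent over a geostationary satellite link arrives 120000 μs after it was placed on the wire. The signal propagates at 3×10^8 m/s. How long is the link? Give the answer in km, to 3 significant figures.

d = s × t_prop = 300000000 × 0.12 = 36000 km.

36000 km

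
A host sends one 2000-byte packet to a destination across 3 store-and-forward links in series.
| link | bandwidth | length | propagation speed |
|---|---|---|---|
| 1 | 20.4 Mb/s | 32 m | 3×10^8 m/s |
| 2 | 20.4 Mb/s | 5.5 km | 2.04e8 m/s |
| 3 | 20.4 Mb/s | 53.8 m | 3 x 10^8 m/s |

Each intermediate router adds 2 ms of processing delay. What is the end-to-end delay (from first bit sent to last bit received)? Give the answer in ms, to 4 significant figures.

6.380 ms

L = 2000 × 8 = 16000 bits.
Transmission delay per hop = L/R = 16000/20400000 = 0.784314 ms; 3 hops → 2.35294 ms.
Propagation delays (d/s per hop): 0.000106667, 0.0269608, 0.000179333 ms; sum = 0.0272468 ms.
Processing at 2 router(s): 2 × 2 ms = 4 ms.
End-to-end = 6.380 ms.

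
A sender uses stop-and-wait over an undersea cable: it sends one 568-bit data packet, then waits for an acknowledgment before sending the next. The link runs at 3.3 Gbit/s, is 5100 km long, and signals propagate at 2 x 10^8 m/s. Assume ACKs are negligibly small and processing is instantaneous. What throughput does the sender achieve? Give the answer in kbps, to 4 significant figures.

11.14 kbps

t_tx = L/R = 568/3300000000 = 1.72121e-07 s.
t_prop = 5100000/200000000 = 0.0255 s; RTT = 0.051 s.
Cycle = t_tx + RTT = 0.0510002 s.
Throughput = L / cycle = 568 / 0.0510002 = 11.14 kbps.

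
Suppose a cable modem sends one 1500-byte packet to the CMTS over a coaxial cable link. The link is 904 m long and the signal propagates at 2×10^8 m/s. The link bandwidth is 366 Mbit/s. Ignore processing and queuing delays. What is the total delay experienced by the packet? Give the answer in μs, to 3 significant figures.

L = 1500 × 8 = 12000 bits.
Transmission delay = L/R = 12000 / 366000000 = 32.7869 μs.
Propagation delay = d/s = 904 m / 200000000 m/s = 4.52 μs.
Total = 37.3 μs.

37.3 μs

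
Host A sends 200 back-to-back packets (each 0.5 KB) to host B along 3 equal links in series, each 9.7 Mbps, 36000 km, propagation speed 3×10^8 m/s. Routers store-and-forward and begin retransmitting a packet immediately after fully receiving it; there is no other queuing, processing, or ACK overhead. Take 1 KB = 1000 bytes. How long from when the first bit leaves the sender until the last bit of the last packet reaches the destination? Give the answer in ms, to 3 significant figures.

443 ms

Per-hop transmission t_tx = L/R = 4000/9700000 = 0.412371 ms.
Per-hop propagation t_prop = 36000000/300000000 = 120 ms.
Pipeline fill: first packet needs 3·t_tx to clear all hops; remaining 199 packets each add one t_tx.
Total = (3+200-1)·t_tx + 3·t_prop = 202·0.412371 + 3·120 = 443 ms.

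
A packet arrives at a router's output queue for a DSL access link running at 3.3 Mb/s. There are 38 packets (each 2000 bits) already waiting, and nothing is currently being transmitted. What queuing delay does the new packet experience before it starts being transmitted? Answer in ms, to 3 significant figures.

Each queued packet: L/R = 2000/3300000 = 0.606061 ms.
38 queued → 23.0303 ms.
Queuing delay = 23.0 ms.

23.0 ms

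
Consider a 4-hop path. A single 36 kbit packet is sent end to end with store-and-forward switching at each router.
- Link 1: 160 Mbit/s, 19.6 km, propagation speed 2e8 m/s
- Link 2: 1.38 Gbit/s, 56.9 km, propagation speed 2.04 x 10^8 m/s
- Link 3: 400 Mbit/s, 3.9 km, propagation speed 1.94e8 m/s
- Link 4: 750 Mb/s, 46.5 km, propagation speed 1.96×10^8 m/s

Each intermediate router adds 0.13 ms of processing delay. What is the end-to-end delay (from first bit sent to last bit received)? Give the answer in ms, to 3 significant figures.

1.41 ms

L = 36000 bits.
Transmission delays (L/R per hop): 0.225, 0.026087, 0.09, 0.048 ms; sum = 0.389087 ms.
Propagation delays (d/s per hop): 0.098, 0.278922, 0.0201031, 0.237245 ms; sum = 0.63427 ms.
Processing at 3 router(s): 3 × 0.13 ms = 0.39 ms.
End-to-end = 1.41 ms.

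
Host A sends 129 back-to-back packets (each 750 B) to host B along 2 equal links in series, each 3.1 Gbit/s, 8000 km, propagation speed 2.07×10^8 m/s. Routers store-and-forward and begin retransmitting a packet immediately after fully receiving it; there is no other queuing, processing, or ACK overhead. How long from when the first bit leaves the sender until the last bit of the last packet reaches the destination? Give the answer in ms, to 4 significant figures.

77.55 ms

Per-hop transmission t_tx = L/R = 6000/3100000000 = 0.00193548 ms.
Per-hop propagation t_prop = 8000000/2.07e+08 = 38.6473 ms.
Pipeline fill: first packet needs 2·t_tx to clear all hops; remaining 128 packets each add one t_tx.
Total = (2+129-1)·t_tx + 2·t_prop = 130·0.00193548 + 2·38.6473 = 77.55 ms.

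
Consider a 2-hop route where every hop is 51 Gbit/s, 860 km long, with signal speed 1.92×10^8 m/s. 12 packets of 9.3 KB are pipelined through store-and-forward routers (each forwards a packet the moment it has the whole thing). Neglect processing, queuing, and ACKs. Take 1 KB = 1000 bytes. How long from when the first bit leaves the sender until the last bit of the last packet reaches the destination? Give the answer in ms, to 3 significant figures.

8.98 ms

Per-hop transmission t_tx = L/R = 74400/51000000000 = 0.00145882 ms.
Per-hop propagation t_prop = 860000/192000000 = 4.47917 ms.
Pipeline fill: first packet needs 2·t_tx to clear all hops; remaining 11 packets each add one t_tx.
Total = (2+12-1)·t_tx + 2·t_prop = 13·0.00145882 + 2·4.47917 = 8.98 ms.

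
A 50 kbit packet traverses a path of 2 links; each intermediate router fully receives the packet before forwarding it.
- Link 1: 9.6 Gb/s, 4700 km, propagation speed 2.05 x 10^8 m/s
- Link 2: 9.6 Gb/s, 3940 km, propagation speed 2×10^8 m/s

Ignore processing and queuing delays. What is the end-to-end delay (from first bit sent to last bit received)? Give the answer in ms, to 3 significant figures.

L = 50000 bits.
Transmission delay per hop = L/R = 50000/9600000000 = 0.00520833 ms; 2 hops → 0.0104167 ms.
Propagation delays (d/s per hop): 22.9268, 19.7 ms; sum = 42.6268 ms.
End-to-end = 42.6 ms.

42.6 ms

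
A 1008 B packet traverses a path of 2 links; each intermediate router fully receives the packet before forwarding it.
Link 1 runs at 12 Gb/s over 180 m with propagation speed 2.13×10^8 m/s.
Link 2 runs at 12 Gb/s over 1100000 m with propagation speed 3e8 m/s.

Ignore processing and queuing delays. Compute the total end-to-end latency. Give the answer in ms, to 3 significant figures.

L = 1008 × 8 = 8064 bits.
Transmission delay per hop = L/R = 8064/12000000000 = 0.000672 ms; 2 hops → 0.001344 ms.
Propagation delays (d/s per hop): 0.00084507, 3.66667 ms; sum = 3.66751 ms.
End-to-end = 3.67 ms.

3.67 ms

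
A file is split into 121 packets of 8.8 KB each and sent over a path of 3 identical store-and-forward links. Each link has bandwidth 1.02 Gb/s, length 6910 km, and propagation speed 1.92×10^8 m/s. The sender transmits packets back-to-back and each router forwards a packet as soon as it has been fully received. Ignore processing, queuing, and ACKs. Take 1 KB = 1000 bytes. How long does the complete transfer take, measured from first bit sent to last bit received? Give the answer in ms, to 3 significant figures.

Per-hop transmission t_tx = L/R = 70400/1020000000 = 0.0690196 ms.
Per-hop propagation t_prop = 6910000/192000000 = 35.9896 ms.
Pipeline fill: first packet needs 3·t_tx to clear all hops; remaining 120 packets each add one t_tx.
Total = (3+121-1)·t_tx + 3·t_prop = 123·0.0690196 + 3·35.9896 = 116 ms.

116 ms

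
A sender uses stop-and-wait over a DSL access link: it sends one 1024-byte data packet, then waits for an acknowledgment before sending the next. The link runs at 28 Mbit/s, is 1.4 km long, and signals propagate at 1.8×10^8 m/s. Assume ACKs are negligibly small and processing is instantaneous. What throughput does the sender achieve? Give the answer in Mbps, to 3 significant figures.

t_tx = L/R = 8192/28000000 = 0.000292571 s.
t_prop = 1400/180000000 = 7.77778e-06 s; RTT = 1.55556e-05 s.
Cycle = t_tx + RTT = 0.000308127 s.
Throughput = L / cycle = 8192 / 0.000308127 = 26.6 Mbps.

26.6 Mbps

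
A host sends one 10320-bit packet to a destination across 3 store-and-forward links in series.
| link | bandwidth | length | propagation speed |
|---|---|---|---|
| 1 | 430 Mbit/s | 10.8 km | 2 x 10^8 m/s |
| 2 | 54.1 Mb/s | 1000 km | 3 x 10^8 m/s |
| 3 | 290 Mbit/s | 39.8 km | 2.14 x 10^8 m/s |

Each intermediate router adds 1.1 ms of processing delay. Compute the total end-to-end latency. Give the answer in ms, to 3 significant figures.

Transmission delays (L/R per hop): 0.024, 0.190758, 0.0355862 ms; sum = 0.250344 ms.
Propagation delays (d/s per hop): 0.054, 3.33333, 0.185981 ms; sum = 3.57331 ms.
Processing at 2 router(s): 2 × 1.1 ms = 2.2 ms.
End-to-end = 6.02 ms.

6.02 ms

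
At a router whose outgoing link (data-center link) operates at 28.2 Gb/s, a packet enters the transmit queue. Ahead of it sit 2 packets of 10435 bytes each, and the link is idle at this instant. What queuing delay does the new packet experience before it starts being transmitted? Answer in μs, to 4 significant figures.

5.921 μs

Each queued packet: L/R = 83480/28200000000 = 2.96028 μs.
2 queued → 5.92057 μs.
Queuing delay = 5.921 μs.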